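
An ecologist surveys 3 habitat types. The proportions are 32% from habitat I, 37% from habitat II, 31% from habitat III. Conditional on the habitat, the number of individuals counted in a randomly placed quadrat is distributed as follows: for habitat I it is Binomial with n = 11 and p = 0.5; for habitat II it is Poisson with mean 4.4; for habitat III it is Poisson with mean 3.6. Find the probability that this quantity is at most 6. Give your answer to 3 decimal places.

0.832

Conditional on each habitat, P(X ≤ 6): I: 0.725586; II: 0.843645; III: 0.926727.
By total probability, P(X ≤ 6) = 0.32·0.725586 + 0.37·0.843645 + 0.31·0.926727 = 0.831621.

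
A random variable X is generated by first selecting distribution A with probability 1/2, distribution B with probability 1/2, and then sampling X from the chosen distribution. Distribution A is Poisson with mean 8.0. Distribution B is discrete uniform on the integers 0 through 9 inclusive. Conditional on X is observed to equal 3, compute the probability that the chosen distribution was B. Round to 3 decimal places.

0.777

Likelihoods P(X=3 | ·): A: 0.0286261; B: 0.1.
Posterior ∝ prior × likelihood. Numerator for B: 0.5·0.1 = 0.05.
Normalizing constant: 0.5·0.0286261 + 0.5·0.1 = 0.0643131.
P(B | observation) = 0.05 / 0.0643131 = 0.777447.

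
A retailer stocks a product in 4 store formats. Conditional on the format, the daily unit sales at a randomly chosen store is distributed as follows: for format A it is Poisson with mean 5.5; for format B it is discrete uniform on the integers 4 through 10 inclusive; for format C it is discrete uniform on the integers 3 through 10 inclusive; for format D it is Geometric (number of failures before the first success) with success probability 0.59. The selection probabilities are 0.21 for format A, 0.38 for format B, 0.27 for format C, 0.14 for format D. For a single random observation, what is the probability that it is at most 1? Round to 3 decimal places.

Conditional on each format, P(X ≤ 1): A: 0.026564; B: 0; C: 0; D: 0.8319.
By total probability, P(X ≤ 1) = 0.21·0.026564 + 0.38·0 + 0.27·0 + 0.14·0.8319 = 0.122044.

0.122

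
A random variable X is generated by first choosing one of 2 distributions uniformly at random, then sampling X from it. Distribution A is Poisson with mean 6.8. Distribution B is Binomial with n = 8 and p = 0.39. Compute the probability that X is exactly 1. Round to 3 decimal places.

0.053

Conditional on each component, P(X = 1): A: 0.00757367; B: 0.0980536.
By total probability, P(X = 1) = 0.5·0.00757367 + 0.5·0.0980536 = 0.0528136.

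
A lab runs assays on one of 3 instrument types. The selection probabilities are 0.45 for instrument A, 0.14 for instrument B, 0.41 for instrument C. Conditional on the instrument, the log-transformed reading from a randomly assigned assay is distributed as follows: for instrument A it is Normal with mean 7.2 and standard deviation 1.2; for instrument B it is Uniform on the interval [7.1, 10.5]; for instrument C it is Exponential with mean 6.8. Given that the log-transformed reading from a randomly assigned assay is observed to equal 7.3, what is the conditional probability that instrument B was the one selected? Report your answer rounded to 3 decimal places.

0.195

Likelihoods f(7.3 | ·): A: 0.3313; B: 0.294118; C: 0.0502647.
Posterior ∝ prior × likelihood. Numerator for B: 0.14·0.294118 = 0.0411765.
Normalizing constant: 0.45·0.3313 + 0.14·0.294118 + 0.41·0.0502647 = 0.21087.
P(B | observation) = 0.0411765 / 0.21087 = 0.19527.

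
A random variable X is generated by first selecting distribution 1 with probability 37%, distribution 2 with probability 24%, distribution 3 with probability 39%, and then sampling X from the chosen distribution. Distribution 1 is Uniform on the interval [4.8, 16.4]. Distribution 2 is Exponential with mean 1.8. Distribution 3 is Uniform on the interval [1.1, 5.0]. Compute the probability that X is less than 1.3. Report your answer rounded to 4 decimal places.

0.1434

Conditional on each component, P(X < 1.3): 1: 0; 2: 0.514328; 3: 0.0512821.
By total probability, P(X < 1.3) = 0.37·0 + 0.24·0.514328 + 0.39·0.0512821 = 0.143439.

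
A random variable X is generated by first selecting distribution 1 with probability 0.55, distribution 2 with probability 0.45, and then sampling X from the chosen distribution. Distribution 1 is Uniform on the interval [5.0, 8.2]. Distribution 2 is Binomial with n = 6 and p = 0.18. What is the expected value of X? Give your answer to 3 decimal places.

Component means — 1: 6.6; 2: 1.08.
E[X] = 0.55·6.6 + 0.45·1.08 = 4.116.

4.116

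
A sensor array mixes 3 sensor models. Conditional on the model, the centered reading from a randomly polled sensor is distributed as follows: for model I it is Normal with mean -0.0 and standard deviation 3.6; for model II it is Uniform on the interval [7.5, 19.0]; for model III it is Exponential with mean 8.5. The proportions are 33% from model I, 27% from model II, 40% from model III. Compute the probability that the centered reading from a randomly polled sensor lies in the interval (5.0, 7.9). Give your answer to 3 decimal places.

0.096

Conditional on each model, P(5.0 < X < 7.9): I: 0.0683315; II: 0.0347826; III: 0.160521.
By total probability, P(5.0 < X < 7.9) = 0.33·0.0683315 + 0.27·0.0347826 + 0.4·0.160521 = 0.0961489.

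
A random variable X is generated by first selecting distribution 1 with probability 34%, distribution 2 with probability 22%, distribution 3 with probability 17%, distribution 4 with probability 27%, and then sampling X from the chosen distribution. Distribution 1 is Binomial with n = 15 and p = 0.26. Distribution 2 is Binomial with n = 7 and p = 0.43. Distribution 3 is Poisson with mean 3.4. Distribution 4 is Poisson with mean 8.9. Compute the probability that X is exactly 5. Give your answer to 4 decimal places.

Conditional on each component, P(X = 5): 1: 0.175687; 2: 0.100302; 3: 0.126361; 4: 0.063467.
By total probability, P(X = 5) = 0.34·0.175687 + 0.22·0.100302 + 0.17·0.126361 + 0.27·0.063467 = 0.120417.

0.1204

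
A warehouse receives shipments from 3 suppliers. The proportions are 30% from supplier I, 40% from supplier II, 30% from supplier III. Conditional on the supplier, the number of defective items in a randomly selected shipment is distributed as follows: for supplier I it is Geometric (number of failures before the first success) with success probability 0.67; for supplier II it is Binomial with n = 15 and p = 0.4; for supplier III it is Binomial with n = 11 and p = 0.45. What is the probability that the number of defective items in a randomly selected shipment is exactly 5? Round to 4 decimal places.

0.1460

Conditional on each supplier, P(X = 5): I: 0.00262207; II: 0.185938; III: 0.235983.
By total probability, P(X = 5) = 0.3·0.00262207 + 0.4·0.185938 + 0.3·0.235983 = 0.145957.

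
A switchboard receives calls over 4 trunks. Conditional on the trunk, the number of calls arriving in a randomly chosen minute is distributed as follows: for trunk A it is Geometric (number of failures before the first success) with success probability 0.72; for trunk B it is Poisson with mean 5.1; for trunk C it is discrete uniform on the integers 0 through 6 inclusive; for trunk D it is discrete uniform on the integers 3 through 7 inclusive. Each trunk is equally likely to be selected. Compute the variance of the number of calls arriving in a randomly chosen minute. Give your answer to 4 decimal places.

Per component, A: μ=0.388889, E[X²]=0.691358; B: μ=5.1, E[X²]=31.11; C: μ=3, E[X²]=13; D: μ=5, E[X²]=27.
E[X] = 0.25·0.388889 + 0.25·5.1 + 0.25·3 + 0.25·5 = 3.37222.
E[X²] = 0.25·0.691358 + 0.25·31.11 + 0.25·13 + 0.25·27 = 17.9503.
Var(X) = E[X²] − (E[X])² = 17.9503 − 11.3719 = 6.57846.

6.5785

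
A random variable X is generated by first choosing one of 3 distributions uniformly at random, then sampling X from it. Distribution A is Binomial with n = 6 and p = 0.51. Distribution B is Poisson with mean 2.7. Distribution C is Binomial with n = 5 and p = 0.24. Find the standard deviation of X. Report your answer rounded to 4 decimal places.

Per component, A: μ=3.06, E[X²]=10.863; B: μ=2.7, E[X²]=9.99; C: μ=1.2, E[X²]=2.352.
E[X] = 0.333333·3.06 + 0.333333·2.7 + 0.333333·1.2 = 2.32.
E[X²] = 0.333333·10.863 + 0.333333·9.99 + 0.333333·2.352 = 7.735.
Var(X) = E[X²] − (E[X])² = 7.735 − 5.3824 = 2.3526.
SD(X) = √2.3526 = 1.53382.

1.5338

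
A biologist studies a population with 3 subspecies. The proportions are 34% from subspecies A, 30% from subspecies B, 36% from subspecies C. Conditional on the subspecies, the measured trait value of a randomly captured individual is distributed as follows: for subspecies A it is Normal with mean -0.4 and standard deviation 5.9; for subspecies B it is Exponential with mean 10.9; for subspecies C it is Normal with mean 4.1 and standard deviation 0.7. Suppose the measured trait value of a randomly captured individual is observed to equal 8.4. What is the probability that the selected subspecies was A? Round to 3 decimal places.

0.372

Likelihoods f(8.4 | ·): A: 0.0222322; B: 0.042451; C: 3.64609e-09.
Posterior ∝ prior × likelihood. Numerator for A: 0.34·0.0222322 = 0.00755894.
Normalizing constant: 0.34·0.0222322 + 0.3·0.042451 + 0.36·3.64609e-09 = 0.0202942.
P(A | observation) = 0.00755894 / 0.0202942 = 0.372467.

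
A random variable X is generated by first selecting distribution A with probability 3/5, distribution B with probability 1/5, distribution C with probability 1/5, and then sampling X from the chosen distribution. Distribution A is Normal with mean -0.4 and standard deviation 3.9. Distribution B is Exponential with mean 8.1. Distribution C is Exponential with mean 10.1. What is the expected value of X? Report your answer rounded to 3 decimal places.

Component means — A: -0.4; B: 8.1; C: 10.1.
E[X] = 0.6·-0.4 + 0.2·8.1 + 0.2·10.1 = 3.4.

3.400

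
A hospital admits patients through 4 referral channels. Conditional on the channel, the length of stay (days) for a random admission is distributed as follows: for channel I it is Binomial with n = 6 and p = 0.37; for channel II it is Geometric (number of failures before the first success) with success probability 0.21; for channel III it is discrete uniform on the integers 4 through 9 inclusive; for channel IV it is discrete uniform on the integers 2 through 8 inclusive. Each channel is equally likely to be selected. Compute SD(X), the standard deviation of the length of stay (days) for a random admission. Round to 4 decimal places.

Per component, I: μ=2.22, E[X²]=6.327; II: μ=3.7619, E[X²]=32.0658; III: μ=6.5, E[X²]=45.1667; IV: μ=5, E[X²]=29.
E[X] = 0.25·2.22 + 0.25·3.7619 + 0.25·6.5 + 0.25·5 = 4.37048.
E[X²] = 0.25·6.327 + 0.25·32.0658 + 0.25·45.1667 + 0.25·29 = 28.1399.
Var(X) = E[X²] − (E[X])² = 28.1399 − 19.1011 = 9.03879.
SD(X) = √9.03879 = 3.00646.

3.0065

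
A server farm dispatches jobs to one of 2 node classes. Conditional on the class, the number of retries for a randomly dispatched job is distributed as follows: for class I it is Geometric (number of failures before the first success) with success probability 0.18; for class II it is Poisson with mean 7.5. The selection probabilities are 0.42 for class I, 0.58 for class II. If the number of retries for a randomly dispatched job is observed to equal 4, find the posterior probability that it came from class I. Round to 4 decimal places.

Likelihoods P(X=4 | ·): I: 0.0813819; II: 0.0729164.
Posterior ∝ prior × likelihood. Numerator for I: 0.42·0.0813819 = 0.0341804.
Normalizing constant: 0.42·0.0813819 + 0.58·0.0729164 = 0.0764719.
P(I | observation) = 0.0341804 / 0.0764719 = 0.446967.

0.4470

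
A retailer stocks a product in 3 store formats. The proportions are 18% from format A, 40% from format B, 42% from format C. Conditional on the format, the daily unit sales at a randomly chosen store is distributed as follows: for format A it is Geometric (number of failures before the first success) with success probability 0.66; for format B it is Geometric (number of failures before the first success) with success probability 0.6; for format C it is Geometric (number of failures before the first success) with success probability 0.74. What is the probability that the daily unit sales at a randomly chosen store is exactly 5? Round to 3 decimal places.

0.003

Conditional on each format, P(X = 5): A: 0.00299874; B: 0.006144; C: 0.000879222.
By total probability, P(X = 5) = 0.18·0.00299874 + 0.4·0.006144 + 0.42·0.000879222 = 0.00336665.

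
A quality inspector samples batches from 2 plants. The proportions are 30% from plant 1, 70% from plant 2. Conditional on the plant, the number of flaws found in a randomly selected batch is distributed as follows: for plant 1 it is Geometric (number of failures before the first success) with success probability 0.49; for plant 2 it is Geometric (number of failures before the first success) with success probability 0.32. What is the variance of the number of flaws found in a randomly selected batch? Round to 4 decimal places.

Per component, 1: μ=1.04082, E[X²]=3.20741; 2: μ=2.125, E[X²]=11.1562.
E[X] = 0.3·1.04082 + 0.7·2.125 = 1.79974.
E[X²] = 0.3·3.20741 + 0.7·11.1562 = 8.7716.
Var(X) = E[X²] − (E[X])² = 8.7716 − 3.23908 = 5.53252.

5.5325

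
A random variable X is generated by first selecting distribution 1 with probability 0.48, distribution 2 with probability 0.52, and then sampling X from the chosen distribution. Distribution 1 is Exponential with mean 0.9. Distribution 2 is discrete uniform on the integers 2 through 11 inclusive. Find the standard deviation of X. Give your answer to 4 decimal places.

Per component, 1: μ=0.9, E[X²]=1.62; 2: μ=6.5, E[X²]=50.5.
E[X] = 0.48·0.9 + 0.52·6.5 = 3.812.
E[X²] = 0.48·1.62 + 0.52·50.5 = 27.0376.
Var(X) = E[X²] − (E[X])² = 27.0376 − 14.5313 = 12.5063.
SD(X) = √12.5063 = 3.53642.

3.5364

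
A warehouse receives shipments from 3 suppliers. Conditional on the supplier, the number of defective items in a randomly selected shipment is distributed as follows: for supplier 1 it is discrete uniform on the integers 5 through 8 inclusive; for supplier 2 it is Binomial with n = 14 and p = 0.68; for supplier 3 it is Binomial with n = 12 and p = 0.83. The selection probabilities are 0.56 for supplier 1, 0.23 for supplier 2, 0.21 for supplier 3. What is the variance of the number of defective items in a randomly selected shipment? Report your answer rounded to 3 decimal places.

Per component, 1: μ=6.5, E[X²]=43.5; 2: μ=9.52, E[X²]=93.6768; 3: μ=9.96, E[X²]=100.895.
E[X] = 0.56·6.5 + 0.23·9.52 + 0.21·9.96 = 7.9212.
E[X²] = 0.56·43.5 + 0.23·93.6768 + 0.21·100.895 = 67.0936.
Var(X) = E[X²] − (E[X])² = 67.0936 − 62.7454 = 4.34816.

4.348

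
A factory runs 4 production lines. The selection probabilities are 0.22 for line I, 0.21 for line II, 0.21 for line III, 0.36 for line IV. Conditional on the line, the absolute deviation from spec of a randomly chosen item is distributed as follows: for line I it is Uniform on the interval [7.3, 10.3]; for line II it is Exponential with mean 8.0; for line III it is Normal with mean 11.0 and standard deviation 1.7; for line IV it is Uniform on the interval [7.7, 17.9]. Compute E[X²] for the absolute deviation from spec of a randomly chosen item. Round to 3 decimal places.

132.202

For each component E[X²] = Var + (mean)², giving I: 78.19; II: 128; III: 123.89; IV: 172.51.
Overall E[X²] = 0.22·78.19 + 0.21·128 + 0.21·123.89 + 0.36·172.51 = 132.202.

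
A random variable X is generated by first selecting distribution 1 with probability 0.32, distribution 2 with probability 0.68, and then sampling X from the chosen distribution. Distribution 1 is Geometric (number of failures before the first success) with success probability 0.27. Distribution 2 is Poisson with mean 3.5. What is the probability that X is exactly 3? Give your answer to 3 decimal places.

Conditional on each component, P(X = 3): 1: 0.105035; 2: 0.215785.
By total probability, P(X = 3) = 0.32·0.105035 + 0.68·0.215785 = 0.180345.

0.180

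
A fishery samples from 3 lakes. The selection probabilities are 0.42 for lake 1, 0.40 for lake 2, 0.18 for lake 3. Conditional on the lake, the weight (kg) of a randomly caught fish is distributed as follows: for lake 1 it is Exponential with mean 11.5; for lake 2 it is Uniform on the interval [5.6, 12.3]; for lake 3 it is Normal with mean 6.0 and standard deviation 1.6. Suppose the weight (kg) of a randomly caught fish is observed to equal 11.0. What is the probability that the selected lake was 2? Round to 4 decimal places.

Likelihoods f(11.0 | ·): 1: 0.033411; 2: 0.149254; 3: 0.00188891.
Posterior ∝ prior × likelihood. Numerator for 2: 0.4·0.149254 = 0.0597015.
Normalizing constant: 0.42·0.033411 + 0.4·0.149254 + 0.18·0.00188891 = 0.0740741.
P(2 | observation) = 0.0597015 / 0.0740741 = 0.805969.

0.8060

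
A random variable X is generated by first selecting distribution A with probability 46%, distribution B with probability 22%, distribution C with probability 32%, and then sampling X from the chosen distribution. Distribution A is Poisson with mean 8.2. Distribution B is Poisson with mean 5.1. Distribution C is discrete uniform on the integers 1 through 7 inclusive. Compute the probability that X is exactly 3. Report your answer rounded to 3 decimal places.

0.087

Conditional on each component, P(X = 3): A: 0.0252392; B: 0.13479; C: 0.142857.
By total probability, P(X = 3) = 0.46·0.0252392 + 0.22·0.13479 + 0.32·0.142857 = 0.0869781.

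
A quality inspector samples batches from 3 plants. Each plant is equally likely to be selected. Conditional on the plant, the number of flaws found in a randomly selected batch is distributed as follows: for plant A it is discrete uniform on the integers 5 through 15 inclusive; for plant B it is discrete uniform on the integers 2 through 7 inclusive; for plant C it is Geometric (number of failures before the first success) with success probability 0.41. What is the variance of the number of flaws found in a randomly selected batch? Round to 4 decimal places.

18.0210

Per component, A: μ=10, E[X²]=110; B: μ=4.5, E[X²]=23.1667; C: μ=1.43902, E[X²]=5.58061.
E[X] = 0.333333·10 + 0.333333·4.5 + 0.333333·1.43902 = 5.31301.
E[X²] = 0.333333·110 + 0.333333·23.1667 + 0.333333·5.58061 = 46.2491.
Var(X) = E[X²] − (E[X])² = 46.2491 − 28.2281 = 18.021.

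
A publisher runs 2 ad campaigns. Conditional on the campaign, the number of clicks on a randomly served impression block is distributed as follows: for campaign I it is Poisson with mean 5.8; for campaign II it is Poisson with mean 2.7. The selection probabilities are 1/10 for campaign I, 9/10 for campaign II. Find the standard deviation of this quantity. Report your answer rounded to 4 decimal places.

1.9685

Per component, I: μ=5.8, E[X²]=39.44; II: μ=2.7, E[X²]=9.99.
E[X] = 0.1·5.8 + 0.9·2.7 = 3.01.
E[X²] = 0.1·39.44 + 0.9·9.99 = 12.935.
Var(X) = E[X²] − (E[X])² = 12.935 − 9.0601 = 3.8749.
SD(X) = √3.8749 = 1.96848.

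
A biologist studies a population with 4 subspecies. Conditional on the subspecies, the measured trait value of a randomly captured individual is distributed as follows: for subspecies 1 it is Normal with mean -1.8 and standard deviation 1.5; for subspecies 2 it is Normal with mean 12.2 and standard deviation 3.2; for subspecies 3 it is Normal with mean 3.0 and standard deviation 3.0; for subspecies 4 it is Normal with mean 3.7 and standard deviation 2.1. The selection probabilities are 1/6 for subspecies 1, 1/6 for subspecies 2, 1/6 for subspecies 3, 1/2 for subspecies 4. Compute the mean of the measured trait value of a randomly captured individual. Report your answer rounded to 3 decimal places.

4.083

Component means — 1: -1.8; 2: 12.2; 3: 3; 4: 3.7.
E[X] = 0.166667·-1.8 + 0.166667·12.2 + 0.166667·3 + 0.5·3.7 = 4.08333.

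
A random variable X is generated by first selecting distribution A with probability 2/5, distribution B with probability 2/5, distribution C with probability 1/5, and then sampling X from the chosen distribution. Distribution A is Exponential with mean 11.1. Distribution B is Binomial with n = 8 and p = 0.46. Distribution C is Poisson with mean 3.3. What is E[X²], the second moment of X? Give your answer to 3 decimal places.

107.618

For each component E[X²] = Var + (mean)², giving A: 246.42; B: 15.5296; C: 14.19.
Overall E[X²] = 0.4·246.42 + 0.4·15.5296 + 0.2·14.19 = 107.618.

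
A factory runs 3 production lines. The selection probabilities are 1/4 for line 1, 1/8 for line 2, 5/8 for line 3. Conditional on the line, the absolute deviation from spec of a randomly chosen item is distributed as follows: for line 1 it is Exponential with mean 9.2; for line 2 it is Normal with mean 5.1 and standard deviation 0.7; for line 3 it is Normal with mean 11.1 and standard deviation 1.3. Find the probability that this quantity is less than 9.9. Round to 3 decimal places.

0.401

Conditional on each line, P(X < 9.9): 1: 0.659073; 2: 1; 3: 0.177984.
By total probability, P(X < 9.9) = 0.25·0.659073 + 0.125·1 + 0.625·0.177984 = 0.401008.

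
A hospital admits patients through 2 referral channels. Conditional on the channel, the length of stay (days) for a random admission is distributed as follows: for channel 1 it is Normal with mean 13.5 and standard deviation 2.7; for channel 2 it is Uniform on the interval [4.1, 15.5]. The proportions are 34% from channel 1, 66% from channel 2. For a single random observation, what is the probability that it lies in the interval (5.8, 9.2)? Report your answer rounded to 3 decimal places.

0.215

Conditional on each channel, P(5.8 < X < 9.2): 1: 0.0534525; 2: 0.298246.
By total probability, P(5.8 < X < 9.2) = 0.34·0.0534525 + 0.66·0.298246 = 0.215016.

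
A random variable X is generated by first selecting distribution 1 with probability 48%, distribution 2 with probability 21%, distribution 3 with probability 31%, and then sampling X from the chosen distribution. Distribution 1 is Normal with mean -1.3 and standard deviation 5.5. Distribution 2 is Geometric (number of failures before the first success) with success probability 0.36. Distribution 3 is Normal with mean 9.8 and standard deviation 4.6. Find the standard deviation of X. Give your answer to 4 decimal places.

6.7524

Per component, 1: μ=-1.3, E[X²]=31.94; 2: μ=1.77778, E[X²]=8.09877; 3: μ=9.8, E[X²]=117.2.
E[X] = 0.48·-1.3 + 0.21·1.77778 + 0.31·9.8 = 2.78733.
E[X²] = 0.48·31.94 + 0.21·8.09877 + 0.31·117.2 = 53.3639.
Var(X) = E[X²] − (E[X])² = 53.3639 − 7.76923 = 45.5947.
SD(X) = √45.5947 = 6.75239.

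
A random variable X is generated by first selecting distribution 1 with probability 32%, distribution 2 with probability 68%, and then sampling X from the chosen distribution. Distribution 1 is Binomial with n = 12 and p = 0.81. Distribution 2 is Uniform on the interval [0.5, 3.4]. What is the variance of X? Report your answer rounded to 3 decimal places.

Per component, 1: μ=9.72, E[X²]=96.3252; 2: μ=1.95, E[X²]=4.50333.
E[X] = 0.32·9.72 + 0.68·1.95 = 4.4364.
E[X²] = 0.32·96.3252 + 0.68·4.50333 = 33.8863.
Var(X) = E[X²] − (E[X])² = 33.8863 − 19.6816 = 14.2047.

14.205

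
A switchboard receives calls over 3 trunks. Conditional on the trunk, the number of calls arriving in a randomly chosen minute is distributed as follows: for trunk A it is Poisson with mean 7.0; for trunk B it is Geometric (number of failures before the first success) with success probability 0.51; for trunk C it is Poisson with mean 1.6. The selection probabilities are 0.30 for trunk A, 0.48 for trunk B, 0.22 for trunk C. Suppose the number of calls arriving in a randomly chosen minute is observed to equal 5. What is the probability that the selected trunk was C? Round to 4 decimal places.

0.0790

Likelihoods P(X=5 | ·): A: 0.127717; B: 0.0144062; C: 0.017642.
Posterior ∝ prior × likelihood. Numerator for C: 0.22·0.017642 = 0.00388124.
Normalizing constant: 0.3·0.127717 + 0.48·0.0144062 + 0.22·0.017642 = 0.0491112.
P(C | observation) = 0.00388124 / 0.0491112 = 0.0790295.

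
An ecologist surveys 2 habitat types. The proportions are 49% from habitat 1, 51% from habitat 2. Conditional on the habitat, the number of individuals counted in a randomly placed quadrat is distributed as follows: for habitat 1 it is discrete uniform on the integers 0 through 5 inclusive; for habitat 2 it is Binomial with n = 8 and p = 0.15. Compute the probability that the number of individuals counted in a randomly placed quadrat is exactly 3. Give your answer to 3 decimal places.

Conditional on each habitat, P(X = 3): 1: 0.166667; 2: 0.0838603.
By total probability, P(X = 3) = 0.49·0.166667 + 0.51·0.0838603 = 0.124435.

0.124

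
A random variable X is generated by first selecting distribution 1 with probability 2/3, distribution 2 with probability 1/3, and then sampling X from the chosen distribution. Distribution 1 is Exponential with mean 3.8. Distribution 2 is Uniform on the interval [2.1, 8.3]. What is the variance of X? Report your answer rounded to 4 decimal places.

Per component, 1: μ=3.8, E[X²]=28.88; 2: μ=5.2, E[X²]=30.2433.
E[X] = 0.666667·3.8 + 0.333333·5.2 = 4.26667.
E[X²] = 0.666667·28.88 + 0.333333·30.2433 = 29.3344.
Var(X) = E[X²] − (E[X])² = 29.3344 − 18.2044 = 11.13.

11.1300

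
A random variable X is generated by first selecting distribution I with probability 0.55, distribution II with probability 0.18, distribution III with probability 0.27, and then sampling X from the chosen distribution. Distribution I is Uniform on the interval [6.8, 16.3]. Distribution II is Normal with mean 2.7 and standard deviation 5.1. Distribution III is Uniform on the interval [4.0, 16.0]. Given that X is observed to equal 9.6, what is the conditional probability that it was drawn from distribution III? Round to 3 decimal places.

Likelihoods f(9.6 | ·): I: 0.105263; II: 0.031323; III: 0.0833333.
Posterior ∝ prior × likelihood. Numerator for III: 0.27·0.0833333 = 0.0225.
Normalizing constant: 0.55·0.105263 + 0.18·0.031323 + 0.27·0.0833333 = 0.0860329.
P(III | observation) = 0.0225 / 0.0860329 = 0.261528.

0.262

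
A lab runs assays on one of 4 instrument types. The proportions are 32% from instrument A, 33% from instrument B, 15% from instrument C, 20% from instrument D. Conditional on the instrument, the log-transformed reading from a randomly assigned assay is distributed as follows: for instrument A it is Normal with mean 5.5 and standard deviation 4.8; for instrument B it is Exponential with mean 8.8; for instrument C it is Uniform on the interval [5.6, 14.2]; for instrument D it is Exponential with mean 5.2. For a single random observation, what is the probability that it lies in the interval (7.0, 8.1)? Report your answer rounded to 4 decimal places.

Conditional on each instrument, P(7.0 < X < 8.1): A: 0.0833062; B: 0.0530381; C: 0.127907; D: 0.0496177.
By total probability, P(7.0 < X < 8.1) = 0.32·0.0833062 + 0.33·0.0530381 + 0.15·0.127907 + 0.2·0.0496177 = 0.0732701.

0.0733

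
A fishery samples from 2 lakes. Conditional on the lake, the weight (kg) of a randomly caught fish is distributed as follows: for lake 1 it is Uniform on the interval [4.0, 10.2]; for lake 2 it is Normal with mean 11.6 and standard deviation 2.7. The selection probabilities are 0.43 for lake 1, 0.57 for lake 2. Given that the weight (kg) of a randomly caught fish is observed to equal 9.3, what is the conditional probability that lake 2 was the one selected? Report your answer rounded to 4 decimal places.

0.4579

Likelihoods f(9.3 | ·): 1: 0.16129; 2: 0.102795.
Posterior ∝ prior × likelihood. Numerator for 2: 0.57·0.102795 = 0.0585933.
Normalizing constant: 0.43·0.16129 + 0.57·0.102795 = 0.127948.
P(2 | observation) = 0.0585933 / 0.127948 = 0.457946.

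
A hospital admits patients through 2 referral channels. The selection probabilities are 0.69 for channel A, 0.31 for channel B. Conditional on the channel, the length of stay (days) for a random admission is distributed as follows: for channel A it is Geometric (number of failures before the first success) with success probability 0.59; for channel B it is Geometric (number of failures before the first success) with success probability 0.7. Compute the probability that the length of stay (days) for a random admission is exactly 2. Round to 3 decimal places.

0.088

Conditional on each channel, P(X = 2): A: 0.099179; B: 0.063.
By total probability, P(X = 2) = 0.69·0.099179 + 0.31·0.063 = 0.0879635.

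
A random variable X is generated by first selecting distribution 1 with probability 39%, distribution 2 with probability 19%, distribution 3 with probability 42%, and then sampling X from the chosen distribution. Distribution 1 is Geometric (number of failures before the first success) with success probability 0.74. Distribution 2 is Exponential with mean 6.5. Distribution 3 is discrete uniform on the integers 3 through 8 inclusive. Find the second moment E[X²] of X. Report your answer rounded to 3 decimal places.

For each component E[X²] = Var + (mean)², giving 1: 0.598247; 2: 84.5; 3: 33.1667.
Overall E[X²] = 0.39·0.598247 + 0.19·84.5 + 0.42·33.1667 = 30.2183.

30.218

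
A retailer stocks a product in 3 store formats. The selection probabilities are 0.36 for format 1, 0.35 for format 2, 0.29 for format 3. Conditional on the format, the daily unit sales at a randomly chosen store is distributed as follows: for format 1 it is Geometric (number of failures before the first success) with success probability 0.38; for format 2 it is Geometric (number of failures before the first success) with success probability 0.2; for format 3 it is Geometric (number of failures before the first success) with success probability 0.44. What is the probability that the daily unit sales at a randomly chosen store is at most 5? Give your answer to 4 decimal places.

Conditional on each format, P(X ≤ 5): 1: 0.9432; 2: 0.737856; 3: 0.969159.
By total probability, P(X ≤ 5) = 0.36·0.9432 + 0.35·0.737856 + 0.29·0.969159 = 0.878858.

0.8789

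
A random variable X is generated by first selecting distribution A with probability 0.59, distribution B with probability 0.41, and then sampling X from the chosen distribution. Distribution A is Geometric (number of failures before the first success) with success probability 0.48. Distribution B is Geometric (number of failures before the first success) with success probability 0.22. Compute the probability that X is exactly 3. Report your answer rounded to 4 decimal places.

Conditional on each component, P(X = 3): A: 0.0674918; B: 0.104401.
By total probability, P(X = 3) = 0.59·0.0674918 + 0.41·0.104401 = 0.0826248.

0.0826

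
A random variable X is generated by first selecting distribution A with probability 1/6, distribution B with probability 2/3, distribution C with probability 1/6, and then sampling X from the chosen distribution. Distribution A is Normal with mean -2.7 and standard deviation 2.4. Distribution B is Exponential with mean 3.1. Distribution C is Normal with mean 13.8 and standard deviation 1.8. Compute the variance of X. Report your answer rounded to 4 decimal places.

31.9281

Per component, A: μ=-2.7, E[X²]=13.05; B: μ=3.1, E[X²]=19.22; C: μ=13.8, E[X²]=193.68.
E[X] = 0.166667·-2.7 + 0.666667·3.1 + 0.166667·13.8 = 3.91667.
E[X²] = 0.166667·13.05 + 0.666667·19.22 + 0.166667·193.68 = 47.2683.
Var(X) = E[X²] − (E[X])² = 47.2683 − 15.3403 = 31.9281.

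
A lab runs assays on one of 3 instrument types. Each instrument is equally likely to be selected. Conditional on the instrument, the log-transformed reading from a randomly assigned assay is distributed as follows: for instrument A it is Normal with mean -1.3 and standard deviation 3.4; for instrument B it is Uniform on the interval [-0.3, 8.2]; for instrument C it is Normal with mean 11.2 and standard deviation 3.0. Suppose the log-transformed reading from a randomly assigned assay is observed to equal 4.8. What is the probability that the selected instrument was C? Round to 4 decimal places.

Likelihoods f(4.8 | ·): A: 0.0234674; B: 0.117647; C: 0.0136624.
Posterior ∝ prior × likelihood. Numerator for C: 0.333333·0.0136624 = 0.00455414.
Normalizing constant: 0.333333·0.0234674 + 0.333333·0.117647 + 0.333333·0.0136624 = 0.0515923.
P(C | observation) = 0.00455414 / 0.0515923 = 0.0882717.

0.0883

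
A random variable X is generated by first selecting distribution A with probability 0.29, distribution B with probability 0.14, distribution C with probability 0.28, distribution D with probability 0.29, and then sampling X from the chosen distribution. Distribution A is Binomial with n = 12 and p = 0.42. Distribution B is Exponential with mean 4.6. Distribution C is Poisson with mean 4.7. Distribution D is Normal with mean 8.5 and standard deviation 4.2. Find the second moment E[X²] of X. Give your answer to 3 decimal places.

47.708

For each component E[X²] = Var + (mean)², giving A: 28.3248; B: 42.32; C: 26.79; D: 89.89.
Overall E[X²] = 0.29·28.3248 + 0.14·42.32 + 0.28·26.79 + 0.29·89.89 = 47.7083.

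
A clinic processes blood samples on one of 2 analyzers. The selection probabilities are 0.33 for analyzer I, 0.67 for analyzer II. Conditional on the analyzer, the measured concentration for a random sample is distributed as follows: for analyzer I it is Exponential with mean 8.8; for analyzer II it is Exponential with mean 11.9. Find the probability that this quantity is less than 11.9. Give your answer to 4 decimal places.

Conditional on each analyzer, P(X < 11.9): I: 0.741348; II: 0.632121.
By total probability, P(X < 11.9) = 0.33·0.741348 + 0.67·0.632121 = 0.668166.

0.6682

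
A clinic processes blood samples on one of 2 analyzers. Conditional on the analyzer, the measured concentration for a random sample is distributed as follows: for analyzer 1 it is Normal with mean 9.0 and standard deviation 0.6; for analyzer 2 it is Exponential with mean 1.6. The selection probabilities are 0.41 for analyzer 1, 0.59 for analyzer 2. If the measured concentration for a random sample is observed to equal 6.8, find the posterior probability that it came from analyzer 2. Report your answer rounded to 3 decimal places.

Likelihoods f(6.8 | ·): 1: 0.000800451; 2: 0.00891515.
Posterior ∝ prior × likelihood. Numerator for 2: 0.59·0.00891515 = 0.00525994.
Normalizing constant: 0.41·0.000800451 + 0.59·0.00891515 = 0.00558812.
P(2 | observation) = 0.00525994 / 0.00558812 = 0.941271.

0.941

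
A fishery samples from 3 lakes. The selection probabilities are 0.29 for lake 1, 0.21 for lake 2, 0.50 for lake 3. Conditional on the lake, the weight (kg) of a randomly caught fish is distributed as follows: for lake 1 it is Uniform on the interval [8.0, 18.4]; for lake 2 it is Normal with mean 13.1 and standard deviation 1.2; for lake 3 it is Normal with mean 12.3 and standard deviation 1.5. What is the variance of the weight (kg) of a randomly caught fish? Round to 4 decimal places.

Per component, 1: μ=13.2, E[X²]=183.253; 2: μ=13.1, E[X²]=173.05; 3: μ=12.3, E[X²]=153.54.
E[X] = 0.29·13.2 + 0.21·13.1 + 0.5·12.3 = 12.729.
E[X²] = 0.29·183.253 + 0.21·173.05 + 0.5·153.54 = 166.254.
Var(X) = E[X²] − (E[X])² = 166.254 − 162.027 = 4.22653.

4.2265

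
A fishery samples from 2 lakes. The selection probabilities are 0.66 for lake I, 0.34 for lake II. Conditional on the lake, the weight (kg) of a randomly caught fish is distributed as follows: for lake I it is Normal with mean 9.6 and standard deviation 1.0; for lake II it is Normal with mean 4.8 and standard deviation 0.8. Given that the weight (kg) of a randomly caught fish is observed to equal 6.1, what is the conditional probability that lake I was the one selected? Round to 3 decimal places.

0.013

Likelihoods f(6.1 | ·): I: 0.000872683; II: 0.133173.
Posterior ∝ prior × likelihood. Numerator for I: 0.66·0.000872683 = 0.000575971.
Normalizing constant: 0.66·0.000872683 + 0.34·0.133173 = 0.0458547.
P(I | observation) = 0.000575971 / 0.0458547 = 0.0125608.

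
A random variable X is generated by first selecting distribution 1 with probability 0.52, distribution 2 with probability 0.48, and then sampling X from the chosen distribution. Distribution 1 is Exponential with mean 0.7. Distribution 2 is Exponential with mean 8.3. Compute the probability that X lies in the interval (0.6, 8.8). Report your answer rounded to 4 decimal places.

0.5009

Conditional on each component, P(0.6 < X < 8.8): 1: 0.424369; 2: 0.58389.
By total probability, P(0.6 < X < 8.8) = 0.52·0.424369 + 0.48·0.58389 = 0.500939.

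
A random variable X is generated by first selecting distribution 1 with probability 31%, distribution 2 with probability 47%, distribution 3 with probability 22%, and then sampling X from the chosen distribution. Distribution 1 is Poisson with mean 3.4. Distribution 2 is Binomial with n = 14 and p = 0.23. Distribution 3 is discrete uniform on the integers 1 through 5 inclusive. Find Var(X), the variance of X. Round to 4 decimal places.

Per component, 1: μ=3.4, E[X²]=14.96; 2: μ=3.22, E[X²]=12.8478; 3: μ=3, E[X²]=11.
E[X] = 0.31·3.4 + 0.47·3.22 + 0.22·3 = 3.2274.
E[X²] = 0.31·14.96 + 0.47·12.8478 + 0.22·11 = 13.0961.
Var(X) = E[X²] − (E[X])² = 13.0961 − 10.4161 = 2.67996.

2.6800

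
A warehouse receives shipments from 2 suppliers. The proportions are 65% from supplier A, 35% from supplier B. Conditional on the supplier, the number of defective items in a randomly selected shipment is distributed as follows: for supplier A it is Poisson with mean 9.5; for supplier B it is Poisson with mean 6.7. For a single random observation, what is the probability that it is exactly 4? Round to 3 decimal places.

Conditional on each supplier, P(X = 4): A: 0.025403; B: 0.103351.
By total probability, P(X = 4) = 0.65·0.025403 + 0.35·0.103351 = 0.0526848.

0.053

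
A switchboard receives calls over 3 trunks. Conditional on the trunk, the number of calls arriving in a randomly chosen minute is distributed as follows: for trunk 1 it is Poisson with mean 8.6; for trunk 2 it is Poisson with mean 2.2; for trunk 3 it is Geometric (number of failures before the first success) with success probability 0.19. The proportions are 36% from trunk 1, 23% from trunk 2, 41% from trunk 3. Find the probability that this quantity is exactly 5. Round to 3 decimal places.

0.064

Conditional on each trunk, P(X = 5): 1: 0.0721736; 2: 0.0475866; 3: 0.0662489.
By total probability, P(X = 5) = 0.36·0.0721736 + 0.23·0.0475866 + 0.41·0.0662489 = 0.0640895.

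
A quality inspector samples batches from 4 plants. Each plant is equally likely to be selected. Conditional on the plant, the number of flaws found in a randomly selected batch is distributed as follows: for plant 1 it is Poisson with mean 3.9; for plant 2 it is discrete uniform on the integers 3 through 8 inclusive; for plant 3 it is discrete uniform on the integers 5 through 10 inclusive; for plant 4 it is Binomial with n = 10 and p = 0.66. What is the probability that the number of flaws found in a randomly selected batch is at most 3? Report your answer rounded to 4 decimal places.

Conditional on each plant, P(X ≤ 3): 1: 0.453247; 2: 0.166667; 3: 0; 4: 0.0220422.
By total probability, P(X ≤ 3) = 0.25·0.453247 + 0.25·0.166667 + 0.25·0 + 0.25·0.0220422 = 0.160489.

0.1605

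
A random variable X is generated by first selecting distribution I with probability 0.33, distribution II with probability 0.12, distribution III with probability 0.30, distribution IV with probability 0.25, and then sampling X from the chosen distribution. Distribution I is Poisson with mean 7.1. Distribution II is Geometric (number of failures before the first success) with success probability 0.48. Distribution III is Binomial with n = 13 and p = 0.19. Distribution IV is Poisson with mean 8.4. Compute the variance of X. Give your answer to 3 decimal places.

13.322

Per component, I: μ=7.1, E[X²]=57.51; II: μ=1.08333, E[X²]=3.43056; III: μ=2.47, E[X²]=8.1016; IV: μ=8.4, E[X²]=78.96.
E[X] = 0.33·7.1 + 0.12·1.08333 + 0.3·2.47 + 0.25·8.4 = 5.314.
E[X²] = 0.33·57.51 + 0.12·3.43056 + 0.3·8.1016 + 0.25·78.96 = 41.5604.
Var(X) = E[X²] − (E[X])² = 41.5604 − 28.2386 = 13.3219.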